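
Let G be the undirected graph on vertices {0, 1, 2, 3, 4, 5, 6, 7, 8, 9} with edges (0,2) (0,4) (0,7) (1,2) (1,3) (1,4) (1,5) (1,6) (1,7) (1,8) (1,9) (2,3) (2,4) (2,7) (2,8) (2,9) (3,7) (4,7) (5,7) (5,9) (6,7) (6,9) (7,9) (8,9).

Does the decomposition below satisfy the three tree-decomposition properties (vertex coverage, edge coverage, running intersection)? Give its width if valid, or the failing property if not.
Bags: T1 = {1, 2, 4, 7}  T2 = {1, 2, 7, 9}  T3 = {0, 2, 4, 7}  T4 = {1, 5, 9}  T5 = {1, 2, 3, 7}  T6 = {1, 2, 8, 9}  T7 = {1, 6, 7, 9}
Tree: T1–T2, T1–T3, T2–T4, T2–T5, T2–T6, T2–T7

A tree decomposition must satisfy three properties: every vertex lies in some bag; for every edge, both endpoints lie together in some bag; and for every vertex, the bags containing it form a connected subtree. Here edge (7,5) lies in no bag, so the decomposition is invalid.

No — edge (7,5) lies in no bag.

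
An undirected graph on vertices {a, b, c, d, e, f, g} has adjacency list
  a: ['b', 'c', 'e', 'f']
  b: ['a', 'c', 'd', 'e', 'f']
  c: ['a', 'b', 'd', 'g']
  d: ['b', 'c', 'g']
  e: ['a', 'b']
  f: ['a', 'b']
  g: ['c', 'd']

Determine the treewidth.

A width-2 tree decomposition is:
Bags: B1 = {a, b, f}  B2 = {a, b, c}  B3 = {b, c, d}  B4 = {c, d, g}  B5 = {a, b, e}
Tree: B1–B2, B2–B3, B3–B4, B1–B5
Each bag holds 3 vertices, so the decomposition has width 2, which upper-bounds the treewidth. For the lower bound, the 3 vertices {c, d, g} are pairwise adjacent, and any tree decomposition puts a clique entirely inside one bag — forcing width ≥ 2. Therefore the treewidth is 2.

2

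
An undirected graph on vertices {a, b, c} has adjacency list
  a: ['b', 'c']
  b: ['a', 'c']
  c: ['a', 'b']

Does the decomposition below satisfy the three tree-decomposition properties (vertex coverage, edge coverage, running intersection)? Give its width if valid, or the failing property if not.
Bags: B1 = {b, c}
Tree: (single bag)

A tree decomposition must satisfy three properties: every vertex lies in some bag; for every edge, both endpoints lie together in some bag; and for every vertex, the bags containing it form a connected subtree. Here vertex a appears in no bag, so the decomposition is invalid.

No — vertex a appears in no bag.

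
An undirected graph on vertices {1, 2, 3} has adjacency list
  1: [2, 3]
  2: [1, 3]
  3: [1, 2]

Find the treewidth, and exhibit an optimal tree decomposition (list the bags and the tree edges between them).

With just one bag of size 3, the width is 3 − 1 = 2, so tw(G) ≤ 2. For the lower bound, the 3 vertices {1, 2, 3} are pairwise adjacent, and any tree decomposition puts a clique entirely inside one bag — forcing width ≥ 2. Combining the bounds, tw(G) = 2.

Treewidth 2.
One optimal decomposition is:
Bags: B1 = {1, 2, 3}
Tree: (single bag)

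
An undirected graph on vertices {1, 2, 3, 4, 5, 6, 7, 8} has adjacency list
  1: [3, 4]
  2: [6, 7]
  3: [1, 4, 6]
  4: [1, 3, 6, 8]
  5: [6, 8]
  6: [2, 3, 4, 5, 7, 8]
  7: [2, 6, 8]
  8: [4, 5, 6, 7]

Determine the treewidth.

A width-2 tree decomposition is:
Bags: B1 = {2, 6, 7}  B2 = {6, 7, 8}  B3 = {4, 6, 8}  B4 = {3, 4, 6}  B5 = {1, 3, 4}  B6 = {5, 6, 8}
Tree: B1–B2, B2–B3, B3–B4, B4–B5, B3–B6
Every bag has size at most 3, so the width is 3 − 1 = 2 and tw(G) ≤ 2. For the lower bound, the 3 vertices {1, 3, 4} are pairwise adjacent, and any tree decomposition puts a clique entirely inside one bag — forcing width ≥ 2. Therefore the treewidth is 2.

2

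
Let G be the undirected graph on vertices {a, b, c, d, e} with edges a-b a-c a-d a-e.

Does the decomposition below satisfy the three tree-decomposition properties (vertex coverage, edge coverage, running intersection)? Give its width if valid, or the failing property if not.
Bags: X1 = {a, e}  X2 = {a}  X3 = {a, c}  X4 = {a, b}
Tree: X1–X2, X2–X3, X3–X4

No — vertex d appears in no bag.

A tree decomposition must satisfy three properties: every vertex lies in some bag; for every edge, both endpoints lie together in some bag; and for every vertex, the bags containing it form a connected subtree. Here vertex d appears in no bag, so the decomposition is invalid.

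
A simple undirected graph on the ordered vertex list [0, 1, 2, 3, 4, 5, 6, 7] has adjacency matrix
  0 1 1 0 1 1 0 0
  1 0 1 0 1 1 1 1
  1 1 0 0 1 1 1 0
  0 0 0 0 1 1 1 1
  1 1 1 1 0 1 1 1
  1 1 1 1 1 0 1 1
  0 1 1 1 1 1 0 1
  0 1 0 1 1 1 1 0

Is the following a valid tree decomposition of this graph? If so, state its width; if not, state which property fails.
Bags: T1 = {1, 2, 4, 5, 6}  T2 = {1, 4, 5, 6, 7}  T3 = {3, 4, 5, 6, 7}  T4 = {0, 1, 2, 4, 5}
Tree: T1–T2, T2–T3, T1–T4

Yes; width 4.

Every vertex of G appears in some bag (union = {0, 1, 2, 3, 4, 5, 6, 7}); every edge is covered by a bag; and for each vertex v the set of bags containing v is connected in the bag tree. The decomposition is therefore valid. The largest bag has 5 vertices, so the width is 4.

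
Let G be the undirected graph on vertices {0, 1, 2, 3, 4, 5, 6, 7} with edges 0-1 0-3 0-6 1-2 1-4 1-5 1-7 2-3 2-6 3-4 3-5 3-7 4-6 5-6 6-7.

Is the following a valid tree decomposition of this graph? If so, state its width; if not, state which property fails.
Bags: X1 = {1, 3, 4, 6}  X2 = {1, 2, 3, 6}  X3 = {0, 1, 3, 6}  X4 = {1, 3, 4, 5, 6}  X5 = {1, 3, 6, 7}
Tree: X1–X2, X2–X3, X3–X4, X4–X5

No — bags containing vertex 4 are not connected in the tree.

A tree decomposition must satisfy three properties: every vertex lies in some bag; for every edge, both endpoints lie together in some bag; and for every vertex, the bags containing it form a connected subtree. Here bags containing vertex 4 are not connected in the tree, so the decomposition is invalid.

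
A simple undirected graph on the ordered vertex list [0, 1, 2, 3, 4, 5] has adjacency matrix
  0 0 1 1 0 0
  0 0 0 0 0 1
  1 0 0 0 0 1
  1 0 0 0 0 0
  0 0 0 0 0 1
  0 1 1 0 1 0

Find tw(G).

1

A width-1 tree decomposition is:
Bags: B1 = {0, 2}  B2 = {2, 5}  B3 = {4, 5}  B4 = {1, 5}  B5 = {0, 3}
Tree: B1–B2, B2–B3, B3–B4, B1–B5
Each bag holds 2 vertices, so the decomposition has width 1, which upper-bounds the treewidth. G has an edge, so its treewidth is at least 1. Hence tw(G) = 1 exactly.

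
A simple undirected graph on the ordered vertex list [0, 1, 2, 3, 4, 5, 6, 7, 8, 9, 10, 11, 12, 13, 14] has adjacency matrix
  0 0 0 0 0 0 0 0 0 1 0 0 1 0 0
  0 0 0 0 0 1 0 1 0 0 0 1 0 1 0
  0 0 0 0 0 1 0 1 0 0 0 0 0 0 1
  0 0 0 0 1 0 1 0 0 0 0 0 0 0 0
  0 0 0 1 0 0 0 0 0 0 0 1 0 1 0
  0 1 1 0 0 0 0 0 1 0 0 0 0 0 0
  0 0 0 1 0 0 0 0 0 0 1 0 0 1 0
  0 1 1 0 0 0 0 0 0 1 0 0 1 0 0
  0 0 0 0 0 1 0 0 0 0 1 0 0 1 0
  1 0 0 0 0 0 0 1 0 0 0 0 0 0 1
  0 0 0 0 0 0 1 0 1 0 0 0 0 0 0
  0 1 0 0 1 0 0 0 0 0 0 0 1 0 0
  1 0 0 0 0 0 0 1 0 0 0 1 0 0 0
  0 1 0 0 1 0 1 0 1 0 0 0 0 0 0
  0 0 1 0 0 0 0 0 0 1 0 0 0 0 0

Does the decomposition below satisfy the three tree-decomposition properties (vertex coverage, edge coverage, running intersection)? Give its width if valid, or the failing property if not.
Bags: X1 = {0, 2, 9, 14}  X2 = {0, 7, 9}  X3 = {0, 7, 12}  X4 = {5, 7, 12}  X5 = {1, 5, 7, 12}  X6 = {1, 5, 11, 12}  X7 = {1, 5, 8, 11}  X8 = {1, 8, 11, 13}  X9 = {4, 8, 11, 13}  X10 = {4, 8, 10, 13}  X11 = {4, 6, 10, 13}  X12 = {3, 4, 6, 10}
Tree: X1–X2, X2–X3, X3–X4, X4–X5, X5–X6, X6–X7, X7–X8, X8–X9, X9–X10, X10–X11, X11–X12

A tree decomposition must satisfy three properties: every vertex lies in some bag; for every edge, both endpoints lie together in some bag; and for every vertex, the bags containing it form a connected subtree. Here edge (2,7) lies in no bag, so the decomposition is invalid.

No — edge (2,7) lies in no bag.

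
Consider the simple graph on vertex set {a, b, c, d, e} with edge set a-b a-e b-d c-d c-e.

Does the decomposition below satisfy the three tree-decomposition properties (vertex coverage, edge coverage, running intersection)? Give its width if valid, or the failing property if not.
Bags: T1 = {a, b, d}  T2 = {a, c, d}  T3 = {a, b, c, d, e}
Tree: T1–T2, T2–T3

A tree decomposition must satisfy three properties: every vertex lies in some bag; for every edge, both endpoints lie together in some bag; and for every vertex, the bags containing it form a connected subtree. Here bags containing vertex b are not connected in the tree, so the decomposition is invalid.

No — bags containing vertex b are not connected in the tree.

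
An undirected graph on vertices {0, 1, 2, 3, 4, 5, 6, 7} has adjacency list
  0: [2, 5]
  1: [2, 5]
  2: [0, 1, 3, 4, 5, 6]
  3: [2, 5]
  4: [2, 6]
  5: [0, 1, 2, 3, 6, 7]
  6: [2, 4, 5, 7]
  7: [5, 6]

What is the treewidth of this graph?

2

A width-2 tree decomposition is:
Bags: B1 = {0, 2, 5}  B2 = {1, 2, 5}  B3 = {2, 3, 5}  B4 = {2, 5, 6}  B5 = {2, 4, 6}  B6 = {5, 6, 7}
Tree: B1–B2, B1–B3, B3–B4, B4–B5, B4–B6
Every bag has size at most 3, so the width is 3 − 1 = 2 and tw(G) ≤ 2. For the lower bound, the 3 vertices {2, 4, 6} are pairwise adjacent, and any tree decomposition puts a clique entirely inside one bag — forcing width ≥ 2. The upper and lower bounds meet at 2, so that is the treewidth.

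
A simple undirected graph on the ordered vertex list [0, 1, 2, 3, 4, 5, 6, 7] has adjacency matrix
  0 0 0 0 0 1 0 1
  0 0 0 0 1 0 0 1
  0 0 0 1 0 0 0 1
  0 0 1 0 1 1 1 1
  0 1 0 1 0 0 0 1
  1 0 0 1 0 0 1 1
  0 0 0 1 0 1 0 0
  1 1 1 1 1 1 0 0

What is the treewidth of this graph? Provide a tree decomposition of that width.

Treewidth 2.
Bags: B1 = {0, 5, 7}  B2 = {3, 5, 7}  B3 = {3, 4, 7}  B4 = {3, 5, 6}  B5 = {1, 4, 7}  B6 = {2, 3, 7}
Tree: B1–B2, B2–B3, B2–B4, B3–B5, B3–B6

Each bag holds 3 vertices, so the decomposition has width 2, which upper-bounds the treewidth. On the other hand G contains the 3-clique {3, 5, 6}. A clique must lie in a single bag of any decomposition, so no decomposition can have width below 2. The upper and lower bounds meet at 2, so that is the treewidth.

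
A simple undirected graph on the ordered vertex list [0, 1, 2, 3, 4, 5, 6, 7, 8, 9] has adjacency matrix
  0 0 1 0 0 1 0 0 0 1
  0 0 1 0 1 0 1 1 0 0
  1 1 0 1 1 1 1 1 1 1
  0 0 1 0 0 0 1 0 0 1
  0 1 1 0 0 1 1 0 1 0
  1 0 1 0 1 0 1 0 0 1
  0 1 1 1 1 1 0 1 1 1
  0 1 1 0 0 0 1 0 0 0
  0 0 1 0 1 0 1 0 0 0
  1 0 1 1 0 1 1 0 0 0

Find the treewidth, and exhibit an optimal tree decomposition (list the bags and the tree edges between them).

The largest bag has 4 vertices, giving width 3; this decomposition certifies tw(G) ≤ 3. Conversely, {0, 2, 5, 9} is a clique of size 4, and the vertices of any clique must share a bag in every tree decomposition; so some bag has ≥ 4 vertices and tw(G) ≥ 3. Combining the bounds, tw(G) = 3.

Treewidth 3.
Bags: B1 = {1, 2, 4, 6}  B2 = {2, 4, 5, 6}  B3 = {2, 5, 6, 9}  B4 = {1, 2, 6, 7}  B5 = {2, 4, 6, 8}  B6 = {0, 2, 5, 9}  B7 = {2, 3, 6, 9}
Tree: B1–B2, B2–B3, B1–B4, B1–B5, B3–B6, B3–B7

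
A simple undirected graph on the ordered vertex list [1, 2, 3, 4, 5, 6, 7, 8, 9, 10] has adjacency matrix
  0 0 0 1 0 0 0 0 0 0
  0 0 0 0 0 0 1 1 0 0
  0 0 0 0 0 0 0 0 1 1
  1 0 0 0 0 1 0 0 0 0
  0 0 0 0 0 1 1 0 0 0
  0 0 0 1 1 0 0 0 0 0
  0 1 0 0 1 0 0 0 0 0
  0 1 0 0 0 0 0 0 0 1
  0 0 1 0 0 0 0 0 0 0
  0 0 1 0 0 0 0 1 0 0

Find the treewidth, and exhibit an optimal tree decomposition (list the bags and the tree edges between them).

Every bag has size at most 2, so the width is 2 − 1 = 1 and tw(G) ≤ 1. Since G has at least one edge (e.g. 1–4), it is not an edgeless graph, so tw(G) ≥ 1. Combining the bounds, tw(G) = 1.

Treewidth 1.
One such decomposition:
Bags: B1 = {1, 4}  B2 = {4, 6}  B3 = {5, 6}  B4 = {5, 7}  B5 = {2, 7}  B6 = {2, 8}  B7 = {8, 10}  B8 = {3, 10}  B9 = {3, 9}
Tree: B1–B2, B2–B3, B3–B4, B4–B5, B5–B6, B6–B7, B7–B8, B8–B9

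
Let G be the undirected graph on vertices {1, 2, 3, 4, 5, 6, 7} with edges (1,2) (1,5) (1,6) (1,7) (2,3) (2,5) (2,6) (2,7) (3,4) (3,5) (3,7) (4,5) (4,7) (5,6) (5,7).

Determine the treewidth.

A width-3 tree decomposition is:
Bags: B1 = {1, 2, 5, 7}  B2 = {2, 3, 5, 7}  B3 = {3, 4, 5, 7}  B4 = {1, 2, 5, 6}
Tree: B1–B2, B2–B3, B1–B4
The largest bag has 4 vertices, giving width 3; this decomposition certifies tw(G) ≤ 3. On the other hand G contains the 4-clique {1, 2, 5, 6}. A clique must lie in a single bag of any decomposition, so no decomposition can have width below 3. Combining the bounds, tw(G) = 3.

3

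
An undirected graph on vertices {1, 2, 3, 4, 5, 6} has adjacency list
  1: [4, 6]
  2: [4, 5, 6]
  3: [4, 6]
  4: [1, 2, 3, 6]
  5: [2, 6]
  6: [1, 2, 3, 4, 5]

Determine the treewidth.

2

A width-2 tree decomposition is:
Bags: B1 = {3, 4, 6}  B2 = {2, 4, 6}  B3 = {1, 4, 6}  B4 = {2, 5, 6}
Tree: B1–B2, B2–B3, B2–B4
The largest bag has 3 vertices, giving width 2; this decomposition certifies tw(G) ≤ 2. For the lower bound, the 3 vertices {1, 4, 6} are pairwise adjacent, and any tree decomposition puts a clique entirely inside one bag — forcing width ≥ 2. Combining the bounds, tw(G) = 2.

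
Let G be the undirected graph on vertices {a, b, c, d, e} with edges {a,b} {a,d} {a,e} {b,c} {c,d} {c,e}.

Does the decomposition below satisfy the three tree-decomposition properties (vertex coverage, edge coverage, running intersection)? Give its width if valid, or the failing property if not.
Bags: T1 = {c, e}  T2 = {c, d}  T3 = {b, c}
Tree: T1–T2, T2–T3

No — vertex a appears in no bag.

A tree decomposition must satisfy three properties: every vertex lies in some bag; for every edge, both endpoints lie together in some bag; and for every vertex, the bags containing it form a connected subtree. Here vertex a appears in no bag, so the decomposition is invalid.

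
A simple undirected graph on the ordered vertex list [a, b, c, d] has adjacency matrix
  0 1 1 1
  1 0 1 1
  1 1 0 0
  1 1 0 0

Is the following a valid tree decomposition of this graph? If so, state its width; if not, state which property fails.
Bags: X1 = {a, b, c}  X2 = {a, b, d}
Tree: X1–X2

Yes; width 2.

Vertex coverage: the bags together contain {a, b, c, d}, the full vertex set. Edge coverage: each edge of G has both endpoints in at least one bag. Running intersection: for every vertex, the bags containing it form a connected subtree. All three properties hold, so this is a valid tree decomposition of width max|bag| − 1 = 2, and hence tw(G) ≤ 2.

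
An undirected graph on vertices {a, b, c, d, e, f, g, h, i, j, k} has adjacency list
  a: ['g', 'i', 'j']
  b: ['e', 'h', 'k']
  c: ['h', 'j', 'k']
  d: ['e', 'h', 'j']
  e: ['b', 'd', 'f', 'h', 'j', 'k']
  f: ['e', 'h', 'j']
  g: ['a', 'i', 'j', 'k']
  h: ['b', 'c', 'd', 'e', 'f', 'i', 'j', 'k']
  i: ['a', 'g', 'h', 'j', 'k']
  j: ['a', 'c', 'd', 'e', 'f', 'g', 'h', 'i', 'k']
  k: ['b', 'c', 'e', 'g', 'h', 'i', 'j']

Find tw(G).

A width-3 tree decomposition is:
Bags: B1 = {h, i, j, k}  B2 = {e, h, j, k}  B3 = {g, i, j, k}  B4 = {b, e, h, k}  B5 = {c, h, j, k}  B6 = {d, e, h, j}  B7 = {e, f, h, j}  B8 = {a, g, i, j}
Tree: B1–B2, B1–B3, B2–B4, B1–B5, B2–B6, B2–B7, B3–B8
The largest bag has 4 vertices, giving width 3; this decomposition certifies tw(G) ≤ 3. Conversely, {a, g, i, j} is a clique of size 4, and the vertices of any clique must share a bag in every tree decomposition; so some bag has ≥ 4 vertices and tw(G) ≥ 3. The upper and lower bounds meet at 3, so that is the treewidth.

3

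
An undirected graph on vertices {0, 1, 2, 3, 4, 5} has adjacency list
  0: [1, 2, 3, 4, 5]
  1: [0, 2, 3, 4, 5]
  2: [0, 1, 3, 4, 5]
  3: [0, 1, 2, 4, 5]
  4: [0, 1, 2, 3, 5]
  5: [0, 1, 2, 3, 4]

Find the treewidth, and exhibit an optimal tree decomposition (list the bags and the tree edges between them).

Treewidth 5.
One optimal decomposition is:
Bags: B1 = {0, 1, 2, 3, 4, 5}
Tree: (single bag)

With just one bag of size 6, the width is 6 − 1 = 5, so tw(G) ≤ 5. Conversely, {0, 1, 2, 3, 4, 5} is a clique of size 6, and the vertices of any clique must share a bag in every tree decomposition; so some bag has ≥ 6 vertices and tw(G) ≥ 5. The upper and lower bounds meet at 5, so that is the treewidth.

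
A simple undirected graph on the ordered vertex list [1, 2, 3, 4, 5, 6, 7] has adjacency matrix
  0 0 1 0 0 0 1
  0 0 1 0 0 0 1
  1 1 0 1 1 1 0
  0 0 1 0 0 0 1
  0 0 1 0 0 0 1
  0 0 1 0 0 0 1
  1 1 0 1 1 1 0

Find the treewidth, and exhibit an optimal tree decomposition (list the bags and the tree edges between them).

Each bag holds 3 vertices, so the decomposition has width 2, which upper-bounds the treewidth. The edges 7–1–3–2–7 form a cycle, so G is not a tree and its treewidth is at least 2. The upper and lower bounds meet at 2, so that is the treewidth.

Treewidth 2.
Bags: B1 = {1, 3, 7}  B2 = {2, 3, 7}  B3 = {3, 5, 7}  B4 = {3, 6, 7}  B5 = {3, 4, 7}
Tree: B1–B2, B2–B3, B3–B4, B4–B5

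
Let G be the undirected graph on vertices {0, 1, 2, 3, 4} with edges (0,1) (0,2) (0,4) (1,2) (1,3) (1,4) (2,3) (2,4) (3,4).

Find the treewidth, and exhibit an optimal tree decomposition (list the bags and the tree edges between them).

Treewidth 3.
Bags: B1 = {1, 2, 3, 4}  B2 = {0, 1, 2, 4}
Tree: B1–B2

The largest bag has 4 vertices, giving width 3; this decomposition certifies tw(G) ≤ 3. Conversely, {0, 1, 2, 4} is a clique of size 4, and the vertices of any clique must share a bag in every tree decomposition; so some bag has ≥ 4 vertices and tw(G) ≥ 3. Combining the bounds, tw(G) = 3.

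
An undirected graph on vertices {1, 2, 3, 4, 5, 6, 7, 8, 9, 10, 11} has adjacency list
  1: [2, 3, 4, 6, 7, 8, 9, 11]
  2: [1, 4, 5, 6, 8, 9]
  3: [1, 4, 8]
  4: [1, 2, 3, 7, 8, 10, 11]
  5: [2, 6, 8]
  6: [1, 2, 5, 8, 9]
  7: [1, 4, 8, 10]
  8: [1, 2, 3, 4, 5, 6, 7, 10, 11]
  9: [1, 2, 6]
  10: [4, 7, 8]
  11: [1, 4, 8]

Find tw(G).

3

A width-3 tree decomposition is:
Bags: B1 = {1, 2, 6, 9}  B2 = {1, 2, 6, 8}  B3 = {1, 2, 4, 8}  B4 = {1, 4, 7, 8}  B5 = {1, 4, 8, 11}  B6 = {4, 7, 8, 10}  B7 = {1, 3, 4, 8}  B8 = {2, 5, 6, 8}
Tree: B1–B2, B2–B3, B3–B4, B3–B5, B4–B6, B5–B7, B2–B8
The largest bag has 4 vertices, giving width 3; this decomposition certifies tw(G) ≤ 3. On the other hand G contains the 4-clique {1, 3, 4, 8}. A clique must lie in a single bag of any decomposition, so no decomposition can have width below 3. The upper and lower bounds meet at 3, so that is the treewidth.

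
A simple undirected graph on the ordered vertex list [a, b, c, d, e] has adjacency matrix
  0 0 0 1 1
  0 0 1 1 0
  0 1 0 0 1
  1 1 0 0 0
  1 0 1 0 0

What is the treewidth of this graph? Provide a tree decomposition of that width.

Treewidth 2.
One optimal decomposition is:
Bags: B1 = {a, c, e}  B2 = {a, b, c}  B3 = {a, b, d}
Tree: B1–B2, B2–B3

Each bag holds 3 vertices, so the decomposition has width 2, which upper-bounds the treewidth. The edges a–e–c–b–d–a form a cycle, so G is not a tree and its treewidth is at least 2. Therefore the treewidth is 2.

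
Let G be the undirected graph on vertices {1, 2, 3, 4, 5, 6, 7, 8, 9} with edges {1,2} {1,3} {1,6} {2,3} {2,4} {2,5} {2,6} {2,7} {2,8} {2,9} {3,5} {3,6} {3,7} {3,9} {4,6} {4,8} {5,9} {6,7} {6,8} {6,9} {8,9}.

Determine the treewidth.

A width-3 tree decomposition is:
Bags: B1 = {2, 3, 6, 9}  B2 = {2, 3, 6, 7}  B3 = {2, 6, 8, 9}  B4 = {2, 4, 6, 8}  B5 = {2, 3, 5, 9}  B6 = {1, 2, 3, 6}
Tree: B1–B2, B1–B3, B3–B4, B1–B5, B1–B6
Every bag has size at most 4, so the width is 4 − 1 = 3 and tw(G) ≤ 3. On the other hand G contains the 4-clique {2, 3, 5, 9}. A clique must lie in a single bag of any decomposition, so no decomposition can have width below 3. Combining the bounds, tw(G) = 3.

3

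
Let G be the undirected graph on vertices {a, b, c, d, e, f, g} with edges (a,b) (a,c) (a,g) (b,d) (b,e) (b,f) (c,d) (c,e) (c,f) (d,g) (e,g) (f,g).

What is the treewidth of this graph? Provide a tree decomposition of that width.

Treewidth 3.
One such decomposition:
Bags: B1 = {b, c, d, g}  B2 = {a, b, c, g}  B3 = {b, c, f, g}  B4 = {b, c, e, g}
Tree: B1–B2, B2–B3, B3–B4

The largest bag has 4 vertices, giving width 3; this decomposition certifies tw(G) ≤ 3. For the lower bound: the 4 vertex sets {c,d}, {a,b}, {g}, {f} are disjoint, each induces a connected subgraph, and every pair is joined by at least one edge of G. Contracting each set to a single vertex therefore yields K_{4} as a minor, and since treewidth is minor-monotone, tw(G) ≥ tw(K_{4}) = 3. Combining the bounds, tw(G) = 3.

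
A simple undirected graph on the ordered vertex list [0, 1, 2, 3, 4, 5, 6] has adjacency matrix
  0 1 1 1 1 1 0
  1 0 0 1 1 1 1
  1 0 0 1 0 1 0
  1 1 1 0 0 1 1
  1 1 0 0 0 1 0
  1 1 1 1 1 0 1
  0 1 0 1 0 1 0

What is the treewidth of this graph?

3

A width-3 tree decomposition is:
Bags: B1 = {0, 1, 3, 5}  B2 = {0, 2, 3, 5}  B3 = {0, 1, 4, 5}  B4 = {1, 3, 5, 6}
Tree: B1–B2, B1–B3, B1–B4
Each bag holds 4 vertices, so the decomposition has width 3, which upper-bounds the treewidth. Conversely, {0, 1, 3, 5} is a clique of size 4, and the vertices of any clique must share a bag in every tree decomposition; so some bag has ≥ 4 vertices and tw(G) ≥ 3. Hence tw(G) = 3 exactly.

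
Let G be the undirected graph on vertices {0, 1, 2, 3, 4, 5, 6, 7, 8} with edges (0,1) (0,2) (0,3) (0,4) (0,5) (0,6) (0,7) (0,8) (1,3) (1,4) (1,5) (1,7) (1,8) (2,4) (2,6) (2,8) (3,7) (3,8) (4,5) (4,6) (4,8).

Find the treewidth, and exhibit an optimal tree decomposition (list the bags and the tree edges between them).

Every bag has size at most 4, so the width is 4 − 1 = 3 and tw(G) ≤ 3. On the other hand G contains the 4-clique {0, 1, 3, 8}. A clique must lie in a single bag of any decomposition, so no decomposition can have width below 3. Combining the bounds, tw(G) = 3.

Treewidth 3.
Bags: B1 = {0, 1, 3, 7}  B2 = {0, 1, 3, 8}  B3 = {0, 1, 4, 8}  B4 = {0, 1, 4, 5}  B5 = {0, 2, 4, 8}  B6 = {0, 2, 4, 6}
Tree: B1–B2, B2–B3, B3–B4, B3–B5, B5–B6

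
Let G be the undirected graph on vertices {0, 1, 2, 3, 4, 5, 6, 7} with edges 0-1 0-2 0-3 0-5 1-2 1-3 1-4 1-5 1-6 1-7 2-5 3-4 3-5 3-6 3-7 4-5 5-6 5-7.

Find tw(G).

A width-3 tree decomposition is:
Bags: B1 = {1, 3, 4, 5}  B2 = {1, 3, 5, 6}  B3 = {0, 1, 3, 5}  B4 = {0, 1, 2, 5}  B5 = {1, 3, 5, 7}
Tree: B1–B2, B2–B3, B3–B4, B2–B5
The largest bag has 4 vertices, giving width 3; this decomposition certifies tw(G) ≤ 3. For the lower bound, the 4 vertices {0, 1, 2, 5} are pairwise adjacent, and any tree decomposition puts a clique entirely inside one bag — forcing width ≥ 3. The upper and lower bounds meet at 3, so that is the treewidth.

3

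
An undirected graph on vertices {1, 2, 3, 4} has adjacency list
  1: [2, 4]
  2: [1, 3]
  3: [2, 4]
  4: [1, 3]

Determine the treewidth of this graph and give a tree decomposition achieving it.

Every bag has size at most 3, so the width is 3 − 1 = 2 and tw(G) ≤ 2. For the lower bound, G contains the cycle 3–2–1–4–3, so G is not a forest; only forests have treewidth ≤ 1, hence tw(G) ≥ 2. Therefore the treewidth is 2.

Treewidth 2.
One optimal decomposition is:
Bags: B1 = {1, 2, 3}  B2 = {1, 3, 4}
Tree: B1–B2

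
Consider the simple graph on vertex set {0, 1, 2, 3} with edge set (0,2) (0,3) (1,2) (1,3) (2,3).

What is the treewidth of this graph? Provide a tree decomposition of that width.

Treewidth 2.
One such decomposition:
Bags: B1 = {1, 2, 3}  B2 = {0, 2, 3}
Tree: B1–B2

Every bag has size at most 3, so the width is 3 − 1 = 2 and tw(G) ≤ 2. For the lower bound, the 3 vertices {0, 2, 3} are pairwise adjacent, and any tree decomposition puts a clique entirely inside one bag — forcing width ≥ 2. Combining the bounds, tw(G) = 2.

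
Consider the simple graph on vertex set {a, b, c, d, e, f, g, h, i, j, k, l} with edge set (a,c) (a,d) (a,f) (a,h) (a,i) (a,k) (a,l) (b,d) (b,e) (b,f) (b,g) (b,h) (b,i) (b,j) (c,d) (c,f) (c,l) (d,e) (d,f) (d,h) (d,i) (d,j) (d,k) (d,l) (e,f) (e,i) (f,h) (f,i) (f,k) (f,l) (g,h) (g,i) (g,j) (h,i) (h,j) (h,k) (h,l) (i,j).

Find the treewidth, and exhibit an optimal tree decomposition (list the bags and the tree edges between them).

The largest bag has 5 vertices, giving width 4; this decomposition certifies tw(G) ≤ 4. On the other hand G contains the 5-clique {b, d, h, i, j}. A clique must lie in a single bag of any decomposition, so no decomposition can have width below 4. Combining the bounds, tw(G) = 4.

Treewidth 4.
One such decomposition:
Bags: B1 = {b, d, f, h, i}  B2 = {a, d, f, h, i}  B3 = {a, d, f, h, l}  B4 = {b, d, h, i, j}  B5 = {a, c, d, f, l}  B6 = {b, d, e, f, i}  B7 = {b, g, h, i, j}  B8 = {a, d, f, h, k}
Tree: B1–B2, B2–B3, B1–B4, B3–B5, B1–B6, B4–B7, B3–B8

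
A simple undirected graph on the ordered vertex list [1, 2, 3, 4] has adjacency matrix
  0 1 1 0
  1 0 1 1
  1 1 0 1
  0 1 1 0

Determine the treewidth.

A width-2 tree decomposition is:
Bags: B1 = {2, 3, 4}  B2 = {1, 2, 3}
Tree: B1–B2
Each bag holds 3 vertices, so the decomposition has width 2, which upper-bounds the treewidth. On the other hand G contains the 3-clique {1, 2, 3}. A clique must lie in a single bag of any decomposition, so no decomposition can have width below 2. Combining the bounds, tw(G) = 2.

2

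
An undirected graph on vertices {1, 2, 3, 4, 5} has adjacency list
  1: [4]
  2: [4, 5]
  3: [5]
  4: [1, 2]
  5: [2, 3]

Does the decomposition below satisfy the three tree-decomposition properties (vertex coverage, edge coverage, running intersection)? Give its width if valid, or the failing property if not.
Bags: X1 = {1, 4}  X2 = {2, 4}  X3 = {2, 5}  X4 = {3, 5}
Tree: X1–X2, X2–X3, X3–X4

Every vertex of G appears in some bag (union = {1, 2, 3, 4, 5}); every edge is covered by a bag; and for each vertex v the set of bags containing v is connected in the bag tree. The decomposition is therefore valid. The largest bag has 2 vertices, so the width is 1.

Yes; width 1.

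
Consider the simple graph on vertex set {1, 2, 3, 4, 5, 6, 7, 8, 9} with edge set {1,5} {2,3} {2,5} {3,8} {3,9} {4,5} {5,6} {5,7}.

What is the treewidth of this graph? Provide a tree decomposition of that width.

Each bag holds 2 vertices, so the decomposition has width 1, which upper-bounds the treewidth. Since G has at least one edge (e.g. 5–2), it is not an edgeless graph, so tw(G) ≥ 1. Therefore the treewidth is 1.

Treewidth 1.
One such decomposition:
Bags: B1 = {2, 5}  B2 = {2, 3}  B3 = {5, 6}  B4 = {5, 7}  B5 = {3, 8}  B6 = {1, 5}  B7 = {3, 9}  B8 = {4, 5}
Tree: B1–B2, B1–B3, B3–B4, B2–B5, B3–B6, B2–B7, B4–B8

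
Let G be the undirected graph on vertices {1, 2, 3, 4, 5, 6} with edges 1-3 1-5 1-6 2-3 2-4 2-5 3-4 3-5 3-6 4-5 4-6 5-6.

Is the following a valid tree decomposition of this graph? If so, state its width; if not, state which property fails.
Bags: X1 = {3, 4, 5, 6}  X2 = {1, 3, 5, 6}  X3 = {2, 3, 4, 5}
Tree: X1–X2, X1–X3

Yes; width 3.

Every vertex of G appears in some bag (union = {1, 2, 3, 4, 5, 6}); every edge is covered by a bag; and for each vertex v the set of bags containing v is connected in the bag tree. The decomposition is therefore valid. The largest bag has 4 vertices, so the width is 3.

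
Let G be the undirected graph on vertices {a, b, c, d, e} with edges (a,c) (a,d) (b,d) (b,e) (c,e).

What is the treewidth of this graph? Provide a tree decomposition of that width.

Treewidth 2.
Bags: B1 = {b, d, e}  B2 = {a, d, e}  B3 = {a, c, e}
Tree: B1–B2, B2–B3

The largest bag has 3 vertices, giving width 2; this decomposition certifies tw(G) ≤ 2. Since e–b–d–a–c–e is a cycle in G, G is not acyclic. Forests are exactly the graphs of treewidth ≤ 1, so tw(G) ≥ 2. Hence tw(G) = 2 exactly.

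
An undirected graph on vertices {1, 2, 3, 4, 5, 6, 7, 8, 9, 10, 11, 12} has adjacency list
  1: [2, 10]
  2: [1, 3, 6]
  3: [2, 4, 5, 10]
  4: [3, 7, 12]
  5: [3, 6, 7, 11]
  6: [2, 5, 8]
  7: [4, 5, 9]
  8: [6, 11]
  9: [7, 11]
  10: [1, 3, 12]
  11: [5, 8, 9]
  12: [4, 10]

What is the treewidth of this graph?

3

A width-3 tree decomposition is:
Bags: B1 = {1, 4, 10, 12}  B2 = {1, 3, 4, 10}  B3 = {1, 2, 3, 4}  B4 = {2, 3, 4, 7}  B5 = {2, 3, 5, 7}  B6 = {2, 5, 6, 7}  B7 = {5, 6, 7, 9}  B8 = {5, 6, 9, 11}  B9 = {6, 8, 9, 11}
Tree: B1–B2, B2–B3, B3–B4, B4–B5, B5–B6, B6–B7, B7–B8, B8–B9
The largest bag has 4 vertices, giving width 3; this decomposition certifies tw(G) ≤ 3. For the lower bound: the 4 vertex sets {1,10,12}, {4}, {3}, {2,5,6,7} are disjoint, each induces a connected subgraph, and every pair is joined by at least one edge of G. Contracting each set to a single vertex therefore yields K_{4} as a minor, and since treewidth is minor-monotone, tw(G) ≥ tw(K_{4}) = 3. Combining the bounds, tw(G) = 3.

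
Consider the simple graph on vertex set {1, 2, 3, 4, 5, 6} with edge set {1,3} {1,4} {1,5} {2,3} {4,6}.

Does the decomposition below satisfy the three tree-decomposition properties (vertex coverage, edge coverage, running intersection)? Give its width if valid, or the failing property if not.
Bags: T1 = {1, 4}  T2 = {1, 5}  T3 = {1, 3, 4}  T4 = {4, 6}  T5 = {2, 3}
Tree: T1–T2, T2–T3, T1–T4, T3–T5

A tree decomposition must satisfy three properties: every vertex lies in some bag; for every edge, both endpoints lie together in some bag; and for every vertex, the bags containing it form a connected subtree. Here bags containing vertex 4 are not connected in the tree, so the decomposition is invalid.

No — bags containing vertex 4 are not connected in the tree.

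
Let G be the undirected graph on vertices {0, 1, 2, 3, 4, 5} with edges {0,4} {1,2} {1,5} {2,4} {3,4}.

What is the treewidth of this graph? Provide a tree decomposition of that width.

The largest bag has 2 vertices, giving width 1; this decomposition certifies tw(G) ≤ 1. Any graph with an edge has treewidth ≥ 1, and G has the edge 4–2. Therefore the treewidth is 1.

Treewidth 1.
Bags: B1 = {2, 4}  B2 = {0, 4}  B3 = {1, 2}  B4 = {3, 4}  B5 = {1, 5}
Tree: B1–B2, B1–B3, B1–B4, B3–B5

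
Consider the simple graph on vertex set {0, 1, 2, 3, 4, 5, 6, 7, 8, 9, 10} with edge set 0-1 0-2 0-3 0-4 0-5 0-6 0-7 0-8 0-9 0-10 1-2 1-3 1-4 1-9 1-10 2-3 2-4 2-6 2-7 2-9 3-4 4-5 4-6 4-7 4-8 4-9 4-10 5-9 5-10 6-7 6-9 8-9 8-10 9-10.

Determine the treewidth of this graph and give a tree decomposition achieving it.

Treewidth 4.
One such decomposition:
Bags: B1 = {0, 1, 4, 9, 10}  B2 = {0, 4, 8, 9, 10}  B3 = {0, 1, 2, 4, 9}  B4 = {0, 2, 4, 6, 9}  B5 = {0, 4, 5, 9, 10}  B6 = {0, 1, 2, 3, 4}  B7 = {0, 2, 4, 6, 7}
Tree: B1–B2, B1–B3, B3–B4, B1–B5, B3–B6, B4–B7

Every bag has size at most 5, so the width is 5 − 1 = 4 and tw(G) ≤ 4. For the lower bound, the 5 vertices {0, 1, 2, 4, 9} are pairwise adjacent, and any tree decomposition puts a clique entirely inside one bag — forcing width ≥ 4. The upper and lower bounds meet at 4, so that is the treewidth.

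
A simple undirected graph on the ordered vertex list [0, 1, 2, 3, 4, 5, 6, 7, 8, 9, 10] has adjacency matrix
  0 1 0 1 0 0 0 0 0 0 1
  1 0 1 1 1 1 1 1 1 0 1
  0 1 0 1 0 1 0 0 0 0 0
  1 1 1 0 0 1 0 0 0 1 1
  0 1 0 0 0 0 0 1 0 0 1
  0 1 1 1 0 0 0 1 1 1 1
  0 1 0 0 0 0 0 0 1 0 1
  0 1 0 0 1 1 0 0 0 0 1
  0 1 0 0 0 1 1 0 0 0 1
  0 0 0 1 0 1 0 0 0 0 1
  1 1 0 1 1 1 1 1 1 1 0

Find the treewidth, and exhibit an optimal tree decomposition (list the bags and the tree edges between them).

Every bag has size at most 4, so the width is 4 − 1 = 3 and tw(G) ≤ 3. Conversely, {1, 2, 3, 5} is a clique of size 4, and the vertices of any clique must share a bag in every tree decomposition; so some bag has ≥ 4 vertices and tw(G) ≥ 3. Therefore the treewidth is 3.

Treewidth 3.
Bags: B1 = {1, 5, 7, 10}  B2 = {1, 3, 5, 10}  B3 = {1, 5, 8, 10}  B4 = {1, 6, 8, 10}  B5 = {1, 4, 7, 10}  B6 = {0, 1, 3, 10}  B7 = {3, 5, 9, 10}  B8 = {1, 2, 3, 5}
Tree: B1–B2, B2–B3, B3–B4, B1–B5, B2–B6, B2–B7, B2–B8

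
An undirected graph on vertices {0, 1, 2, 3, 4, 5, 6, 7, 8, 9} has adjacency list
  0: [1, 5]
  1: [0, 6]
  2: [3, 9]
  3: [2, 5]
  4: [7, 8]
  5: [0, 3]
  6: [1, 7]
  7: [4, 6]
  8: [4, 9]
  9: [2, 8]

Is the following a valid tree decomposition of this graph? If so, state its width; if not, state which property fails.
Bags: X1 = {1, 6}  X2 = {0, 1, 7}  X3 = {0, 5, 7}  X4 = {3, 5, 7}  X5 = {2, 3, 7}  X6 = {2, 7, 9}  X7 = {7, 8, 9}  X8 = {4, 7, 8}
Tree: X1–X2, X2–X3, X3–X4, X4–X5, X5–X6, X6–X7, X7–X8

A tree decomposition must satisfy three properties: every vertex lies in some bag; for every edge, both endpoints lie together in some bag; and for every vertex, the bags containing it form a connected subtree. Here edge (7,6) lies in no bag, so the decomposition is invalid.

No — edge (7,6) lies in no bag.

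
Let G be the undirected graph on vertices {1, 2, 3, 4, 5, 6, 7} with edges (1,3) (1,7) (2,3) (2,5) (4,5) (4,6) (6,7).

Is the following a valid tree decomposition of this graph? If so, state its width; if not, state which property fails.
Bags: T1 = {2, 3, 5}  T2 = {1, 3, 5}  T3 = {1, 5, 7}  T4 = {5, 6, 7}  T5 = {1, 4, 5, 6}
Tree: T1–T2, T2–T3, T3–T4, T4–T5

No — bags containing vertex 1 are not connected in the tree.

A tree decomposition must satisfy three properties: every vertex lies in some bag; for every edge, both endpoints lie together in some bag; and for every vertex, the bags containing it form a connected subtree. Here bags containing vertex 1 are not connected in the tree, so the decomposition is invalid.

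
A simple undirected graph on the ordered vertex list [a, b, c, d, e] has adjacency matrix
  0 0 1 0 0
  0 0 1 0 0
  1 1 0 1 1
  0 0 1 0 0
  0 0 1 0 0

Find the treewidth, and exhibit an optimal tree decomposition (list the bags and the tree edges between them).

Treewidth 1.
One optimal decomposition is:
Bags: B1 = {a, c}  B2 = {c, e}  B3 = {c, d}  B4 = {b, c}
Tree: B1–B2, B2–B3, B3–B4

Every bag has size at most 2, so the width is 2 − 1 = 1 and tw(G) ≤ 1. G has an edge, so its treewidth is at least 1. Therefore the treewidth is 1.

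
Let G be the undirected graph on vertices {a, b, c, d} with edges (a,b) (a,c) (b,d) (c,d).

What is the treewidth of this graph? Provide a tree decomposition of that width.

Treewidth 2.
One optimal decomposition is:
Bags: B1 = {b, c, d}  B2 = {a, b, c}
Tree: B1–B2

The largest bag has 3 vertices, giving width 2; this decomposition certifies tw(G) ≤ 2. For the lower bound, G contains the cycle c–d–b–a–c, so G is not a forest; only forests have treewidth ≤ 1, hence tw(G) ≥ 2. Combining the bounds, tw(G) = 2.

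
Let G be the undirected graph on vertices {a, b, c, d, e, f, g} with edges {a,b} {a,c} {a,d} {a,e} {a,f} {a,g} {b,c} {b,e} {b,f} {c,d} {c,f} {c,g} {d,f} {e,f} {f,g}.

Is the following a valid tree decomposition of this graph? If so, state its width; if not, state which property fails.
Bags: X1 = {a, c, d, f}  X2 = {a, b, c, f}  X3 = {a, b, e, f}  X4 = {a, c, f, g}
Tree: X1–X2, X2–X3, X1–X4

Yes; width 3.

Checking the three conditions: (i) the bags cover all of {a, b, c, d, e, f, g}; (ii) for each edge, some bag contains both endpoints; (iii) the bags containing any fixed vertex form a subtree. All hold, so the decomposition is valid with width 4 − 1 = 3.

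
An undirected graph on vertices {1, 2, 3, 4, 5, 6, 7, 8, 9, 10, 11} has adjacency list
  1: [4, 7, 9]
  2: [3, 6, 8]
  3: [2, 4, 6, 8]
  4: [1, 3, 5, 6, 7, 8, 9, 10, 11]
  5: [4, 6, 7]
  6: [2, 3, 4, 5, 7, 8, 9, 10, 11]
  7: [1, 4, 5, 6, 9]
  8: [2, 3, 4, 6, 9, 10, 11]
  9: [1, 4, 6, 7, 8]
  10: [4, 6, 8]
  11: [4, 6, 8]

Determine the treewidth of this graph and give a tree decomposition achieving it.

Treewidth 3.
Bags: B1 = {4, 6, 7, 9}  B2 = {4, 6, 8, 9}  B3 = {3, 4, 6, 8}  B4 = {4, 5, 6, 7}  B5 = {4, 6, 8, 10}  B6 = {2, 3, 6, 8}  B7 = {1, 4, 7, 9}  B8 = {4, 6, 8, 11}
Tree: B1–B2, B2–B3, B1–B4, B2–B5, B3–B6, B1–B7, B5–B8

Every bag has size at most 4, so the width is 4 − 1 = 3 and tw(G) ≤ 3. Conversely, {2, 3, 6, 8} is a clique of size 4, and the vertices of any clique must share a bag in every tree decomposition; so some bag has ≥ 4 vertices and tw(G) ≥ 3. Hence tw(G) = 3 exactly.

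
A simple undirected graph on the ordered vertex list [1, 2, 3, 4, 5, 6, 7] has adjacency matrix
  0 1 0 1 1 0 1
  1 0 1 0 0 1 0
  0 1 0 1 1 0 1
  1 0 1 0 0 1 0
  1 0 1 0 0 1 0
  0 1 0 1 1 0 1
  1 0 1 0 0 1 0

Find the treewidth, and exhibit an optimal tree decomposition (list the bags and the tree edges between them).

Treewidth 3.
Bags: B1 = {1, 3, 4, 6}  B2 = {1, 3, 5, 6}  B3 = {1, 2, 3, 6}  B4 = {1, 3, 6, 7}
Tree: B1–B2, B2–B3, B3–B4

The largest bag has 4 vertices, giving width 3; this decomposition certifies tw(G) ≤ 3. For the lower bound: the 4 vertex sets {4,6}, {1,5}, {3}, {2} are disjoint, each induces a connected subgraph, and every pair is joined by at least one edge of G. Contracting each set to a single vertex therefore yields K_{4} as a minor, and since treewidth is minor-monotone, tw(G) ≥ tw(K_{4}) = 3. Combining the bounds, tw(G) = 3.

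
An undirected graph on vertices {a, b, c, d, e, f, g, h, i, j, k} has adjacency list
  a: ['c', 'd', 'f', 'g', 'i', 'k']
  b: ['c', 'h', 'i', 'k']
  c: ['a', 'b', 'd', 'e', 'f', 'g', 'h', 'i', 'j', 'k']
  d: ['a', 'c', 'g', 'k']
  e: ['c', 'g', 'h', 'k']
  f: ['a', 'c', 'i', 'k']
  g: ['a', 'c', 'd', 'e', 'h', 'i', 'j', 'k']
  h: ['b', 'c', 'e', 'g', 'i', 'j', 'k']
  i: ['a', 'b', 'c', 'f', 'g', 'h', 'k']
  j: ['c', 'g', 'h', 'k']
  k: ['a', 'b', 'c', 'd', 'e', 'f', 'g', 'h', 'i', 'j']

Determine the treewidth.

4

A width-4 tree decomposition is:
Bags: B1 = {a, c, g, i, k}  B2 = {c, g, h, i, k}  B3 = {c, g, h, j, k}  B4 = {b, c, h, i, k}  B5 = {a, c, f, i, k}  B6 = {a, c, d, g, k}  B7 = {c, e, g, h, k}
Tree: B1–B2, B2–B3, B2–B4, B1–B5, B1–B6, B3–B7
Each bag holds 5 vertices, so the decomposition has width 4, which upper-bounds the treewidth. For the lower bound, the 5 vertices {a, c, d, g, k} are pairwise adjacent, and any tree decomposition puts a clique entirely inside one bag — forcing width ≥ 4. Hence tw(G) = 4 exactly.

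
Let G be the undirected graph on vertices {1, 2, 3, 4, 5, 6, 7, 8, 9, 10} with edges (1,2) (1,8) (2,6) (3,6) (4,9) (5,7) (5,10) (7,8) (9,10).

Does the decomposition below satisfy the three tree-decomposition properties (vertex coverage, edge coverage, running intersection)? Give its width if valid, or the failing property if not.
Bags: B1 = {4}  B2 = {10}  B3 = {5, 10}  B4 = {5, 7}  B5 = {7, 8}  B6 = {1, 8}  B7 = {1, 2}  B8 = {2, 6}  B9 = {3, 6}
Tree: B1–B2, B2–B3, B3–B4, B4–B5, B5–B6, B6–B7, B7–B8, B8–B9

No — vertex 9 appears in no bag.

A tree decomposition must satisfy three properties: every vertex lies in some bag; for every edge, both endpoints lie together in some bag; and for every vertex, the bags containing it form a connected subtree. Here vertex 9 appears in no bag, so the decomposition is invalid.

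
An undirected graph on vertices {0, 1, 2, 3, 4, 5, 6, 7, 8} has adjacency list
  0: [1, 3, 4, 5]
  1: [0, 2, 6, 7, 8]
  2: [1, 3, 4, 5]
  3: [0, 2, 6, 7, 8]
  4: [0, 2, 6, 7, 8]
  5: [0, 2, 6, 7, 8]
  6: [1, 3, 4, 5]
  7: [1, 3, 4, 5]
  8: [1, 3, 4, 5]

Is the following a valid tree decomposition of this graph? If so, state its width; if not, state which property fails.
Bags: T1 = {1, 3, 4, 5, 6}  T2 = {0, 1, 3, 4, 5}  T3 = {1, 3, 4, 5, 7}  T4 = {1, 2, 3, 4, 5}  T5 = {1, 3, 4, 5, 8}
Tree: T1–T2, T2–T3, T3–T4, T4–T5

Yes; width 4.

Checking the three conditions: (i) the bags cover all of {0, 1, 2, 3, 4, 5, 6, 7, 8}; (ii) for each edge, some bag contains both endpoints; (iii) the bags containing any fixed vertex form a subtree. All hold, so the decomposition is valid with width 5 − 1 = 4.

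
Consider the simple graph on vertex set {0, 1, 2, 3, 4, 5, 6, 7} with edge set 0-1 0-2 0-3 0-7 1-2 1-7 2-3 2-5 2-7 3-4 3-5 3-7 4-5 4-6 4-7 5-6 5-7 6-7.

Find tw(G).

3

A width-3 tree decomposition is:
Bags: B1 = {2, 3, 5, 7}  B2 = {0, 2, 3, 7}  B3 = {3, 4, 5, 7}  B4 = {0, 1, 2, 7}  B5 = {4, 5, 6, 7}
Tree: B1–B2, B1–B3, B2–B4, B3–B5
The largest bag has 4 vertices, giving width 3; this decomposition certifies tw(G) ≤ 3. On the other hand G contains the 4-clique {0, 1, 2, 7}. A clique must lie in a single bag of any decomposition, so no decomposition can have width below 3. Therefore the treewidth is 3.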